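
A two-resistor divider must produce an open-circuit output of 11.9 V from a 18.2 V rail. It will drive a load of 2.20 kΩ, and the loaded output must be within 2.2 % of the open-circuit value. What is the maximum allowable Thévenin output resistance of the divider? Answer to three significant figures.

R_th ≤ 49.5 Ω

Loading drop = R_th/(R_th + R_L) ≤ 0.0220, so R_th ≤ R_L · ε/(1−ε) = 2.20 kΩ × 0.0220/0.9780 = 49.5 Ω.
(Any R1, R2 with R2/(R1+R2) = 0.654 and R1‖R2 ≤ 49.5 Ω will meet the spec.)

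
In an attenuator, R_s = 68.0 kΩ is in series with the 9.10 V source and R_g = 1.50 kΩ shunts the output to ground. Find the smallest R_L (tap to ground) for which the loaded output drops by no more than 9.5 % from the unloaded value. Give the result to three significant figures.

R_L(min) ≈ 14.0 kΩ

Output resistance R_th = R_s‖R_g = (68.0 × 1.50)/69.50 = 1.468 kΩ.
The fractional drop is R_th/(R_th + R_L); requiring this ≤ 0.0950 gives R_L ≥ R_th(1/0.0950 − 1) = 1.468 × 9.526 = 14.0 kΩ.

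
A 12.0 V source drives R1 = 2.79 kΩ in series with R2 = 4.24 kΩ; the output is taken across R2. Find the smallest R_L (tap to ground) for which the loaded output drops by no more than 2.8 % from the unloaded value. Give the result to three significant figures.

R_L(min) ≈ 58.4 kΩ

Output resistance R_th = R1‖R2 = (2.79 × 4.24)/7.030 = 1.683 kΩ.
The fractional drop is R_th/(R_th + R_L); requiring this ≤ 0.0280 gives R_L ≥ R_th(1/0.0280 − 1) = 1.683 × 34.71 = 58.4 kΩ.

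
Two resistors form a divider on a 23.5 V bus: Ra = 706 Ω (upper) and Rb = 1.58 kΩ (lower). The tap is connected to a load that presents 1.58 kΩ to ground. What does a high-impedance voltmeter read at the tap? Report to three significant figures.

V_out ≈ 12.4 V

The load sits in parallel with Rb: Rb‖R_L = (1580 × 1580) / (1580 + 1580) = 790.0 Ω.
V_out = 23.5 × 790.0 / (706 + 790.0) = 23.5 × 790.0/1496 = 12.4 V.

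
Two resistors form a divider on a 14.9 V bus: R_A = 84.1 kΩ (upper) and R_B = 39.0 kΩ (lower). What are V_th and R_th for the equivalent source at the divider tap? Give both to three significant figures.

V_th is the open-circuit tap voltage: 14.9 × 39.0/(84.1 + 39.0) = 4.72 V.
With the supply zeroed, R_A and R_B appear in parallel from the tap: R_th = R_A‖R_B = (84.1 × 39.0)/123.1 = 26.6 kΩ.

V_th = 4.72 V, R_th = 26.6 kΩ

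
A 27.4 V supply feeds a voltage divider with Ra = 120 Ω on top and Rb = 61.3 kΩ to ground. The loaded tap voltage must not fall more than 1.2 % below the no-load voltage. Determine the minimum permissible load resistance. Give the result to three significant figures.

R_L(min) ≈ 9.86 kΩ

Output resistance R_th = Ra‖Rb = (120 × 61300)/61420 = 119.8 Ω.
The fractional drop is R_th/(R_th + R_L); requiring this ≤ 0.0120 gives R_L ≥ R_th(1/0.0120 − 1) = 119.8 × 82.33 = 9.86 kΩ.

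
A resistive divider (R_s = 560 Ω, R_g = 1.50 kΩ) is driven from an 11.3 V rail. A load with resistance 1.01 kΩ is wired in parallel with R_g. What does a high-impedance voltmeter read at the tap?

The load sits in parallel with R_g: R_g‖R_L = (1500 × 1010) / (1500 + 1010) = 603.6 Ω.
V_out = 11.3 × 603.6 / (560 + 603.6) = 11.3 × 603.6/1164 = 5.86 V.

V_out ≈ 5.86 V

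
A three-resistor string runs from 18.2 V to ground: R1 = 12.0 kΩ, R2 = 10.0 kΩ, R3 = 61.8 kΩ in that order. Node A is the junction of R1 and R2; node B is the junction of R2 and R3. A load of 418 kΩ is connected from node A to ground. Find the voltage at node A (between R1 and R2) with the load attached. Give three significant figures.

V ≈ 15.2 V

Below node A the series string R2+R3 = 71.80 kΩ sits in parallel with the 418 kΩ load: 61.27 kΩ.
V_A = 18.2 × 61.27/(12.0 + 61.27) = 15.2 V.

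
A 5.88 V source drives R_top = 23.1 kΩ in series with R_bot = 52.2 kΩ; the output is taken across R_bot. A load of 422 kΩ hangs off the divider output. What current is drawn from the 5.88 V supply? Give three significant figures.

R_bot‖R_L = 46.45 kΩ, so the source sees R_top + R_bot‖R_L = 69.55 kΩ.
I = 5.88 V / 69.55 kΩ = 0.0845 mA.

I ≈ 0.0845 mA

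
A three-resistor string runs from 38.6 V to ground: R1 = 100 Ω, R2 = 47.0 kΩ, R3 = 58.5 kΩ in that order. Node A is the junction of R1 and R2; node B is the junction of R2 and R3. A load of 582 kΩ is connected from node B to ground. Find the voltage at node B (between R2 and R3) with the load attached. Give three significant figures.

At node B, R3 is in parallel with the load: R3‖R_L = 53160 Ω.
Below node A the resistance is R2 + (R3‖R_L) = 100200 Ω, so V_A = 38.6 × 100200/100300 = 38.56 V.
Then V_B = V_A × (R3‖R_L)/(R2 + R3‖R_L) = 38.56 × 53160/100200 = 20.5 V.

V ≈ 20.5 V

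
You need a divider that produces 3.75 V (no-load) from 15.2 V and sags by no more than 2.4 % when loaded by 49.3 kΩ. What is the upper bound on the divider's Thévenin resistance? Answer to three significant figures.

R_th ≤ 1.21 kΩ

Loading drop = R_th/(R_th + R_L) ≤ 0.0240, so R_th ≤ R_L · ε/(1−ε) = 49.3 kΩ × 0.0240/0.9760 = 1.21 kΩ.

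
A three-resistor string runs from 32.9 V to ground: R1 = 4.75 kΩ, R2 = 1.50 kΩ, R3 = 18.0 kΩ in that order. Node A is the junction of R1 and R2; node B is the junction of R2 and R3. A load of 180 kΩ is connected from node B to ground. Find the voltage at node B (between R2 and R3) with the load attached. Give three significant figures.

At node B, R3 is in parallel with the load: R3‖R_L = 16.36 kΩ.
Below node A the resistance is R2 + (R3‖R_L) = 17.86 kΩ, so V_A = 32.9 × 17.86/22.61 = 25.99 V.
Then V_B = V_A × (R3‖R_L)/(R2 + R3‖R_L) = 25.99 × 16.36/17.86 = 23.8 V.

V ≈ 23.8 V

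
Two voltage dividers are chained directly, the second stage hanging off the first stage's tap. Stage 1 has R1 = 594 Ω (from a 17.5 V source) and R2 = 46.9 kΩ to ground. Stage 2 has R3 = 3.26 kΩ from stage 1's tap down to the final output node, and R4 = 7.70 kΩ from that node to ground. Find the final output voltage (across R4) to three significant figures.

Stage 2 presents R3+R4 = 10960 Ω as a load on stage 1's tap.
Stage 1's lower leg becomes R2‖(R3+R4) = 8884 Ω, so V_mid = 17.5 × 8884/9478 = 16.40 V.
Stage 2 is itself unloaded: V_out = V_mid × R4/(R3+R4) = 16.40 × 7700/10960 = 11.5 V.

V_out ≈ 11.5 V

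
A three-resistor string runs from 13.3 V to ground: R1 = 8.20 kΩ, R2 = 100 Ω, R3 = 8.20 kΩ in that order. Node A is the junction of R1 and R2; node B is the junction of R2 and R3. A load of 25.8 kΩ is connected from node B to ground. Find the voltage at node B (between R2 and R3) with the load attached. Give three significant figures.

At node B, R3 is in parallel with the load: R3‖R_L = 6222 Ω.
Below node A the resistance is R2 + (R3‖R_L) = 6322 Ω, so V_A = 13.3 × 6322/14520 = 5.790 V.
Then V_B = V_A × (R3‖R_L)/(R2 + R3‖R_L) = 5.790 × 6222/6322 = 5.70 V.

V ≈ 5.70 V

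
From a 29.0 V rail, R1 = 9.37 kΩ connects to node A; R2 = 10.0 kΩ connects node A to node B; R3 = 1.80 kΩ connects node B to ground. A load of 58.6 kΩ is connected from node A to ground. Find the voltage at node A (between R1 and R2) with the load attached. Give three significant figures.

Below node A the series string R2+R3 = 11.80 kΩ sits in parallel with the 58.6 kΩ load: 9.822 kΩ.
V_A = 29.0 × 9.822/(9.37 + 9.822) = 14.8 V.

V ≈ 14.8 V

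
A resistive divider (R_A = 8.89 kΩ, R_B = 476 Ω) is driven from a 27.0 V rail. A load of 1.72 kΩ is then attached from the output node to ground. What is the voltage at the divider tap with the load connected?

The load sits in parallel with R_B: R_B‖R_L = (476 × 1720) / (476 + 1720) = 372.8 Ω.
V_out = 27.0 × 372.8 / (8890 + 372.8) = 27.0 × 372.8/9263 = 1.09 V.
(Unloaded it would have been 1.37 V.)

V_out ≈ 1.09 V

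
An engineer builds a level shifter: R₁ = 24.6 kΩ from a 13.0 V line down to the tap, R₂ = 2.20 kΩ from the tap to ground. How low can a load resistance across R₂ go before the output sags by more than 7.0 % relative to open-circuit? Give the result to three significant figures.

Output resistance R_th = R₁‖R₂ = (24.6 × 2.20)/26.80 = 2.019 kΩ.
The fractional drop is R_th/(R_th + R_L); requiring this ≤ 0.0700 gives R_L ≥ R_th(1/0.0700 − 1) = 2.019 × 13.29 = 26.8 kΩ.

R_L(min) ≈ 26.8 kΩ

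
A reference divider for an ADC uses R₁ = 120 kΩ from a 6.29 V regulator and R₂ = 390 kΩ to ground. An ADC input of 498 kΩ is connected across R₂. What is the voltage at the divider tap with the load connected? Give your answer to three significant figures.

The load sits in parallel with R₂: R₂‖R_L = (390 × 498) / (390 + 498) = 218.7 kΩ.
V_out = 6.29 × 218.7 / (120 + 218.7) = 6.29 × 218.7/338.7 = 4.06 V.

V_out ≈ 4.06 V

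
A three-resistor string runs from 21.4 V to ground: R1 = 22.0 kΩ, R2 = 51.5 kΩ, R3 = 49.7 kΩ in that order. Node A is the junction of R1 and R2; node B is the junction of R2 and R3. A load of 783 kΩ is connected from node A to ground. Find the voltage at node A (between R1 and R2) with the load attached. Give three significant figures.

V ≈ 17.2 V

Below node A the series string R2+R3 = 101.2 kΩ sits in parallel with the 783 kΩ load: 89.62 kΩ.
V_A = 21.4 × 89.62/(22.0 + 89.62) = 17.2 V.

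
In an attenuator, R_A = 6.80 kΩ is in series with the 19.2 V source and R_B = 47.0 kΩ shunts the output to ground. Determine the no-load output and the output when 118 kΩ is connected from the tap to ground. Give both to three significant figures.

Open-circuit: V = 19.2 × 47.0/(6.80 + 47.0) = 16.8 V.
With the load, R_B becomes R_B‖R_L = 33.61 kΩ, so V = 19.2 × 33.61/40.41 = 16.0 V.

Unloaded: 16.8 V; loaded: 16.0 V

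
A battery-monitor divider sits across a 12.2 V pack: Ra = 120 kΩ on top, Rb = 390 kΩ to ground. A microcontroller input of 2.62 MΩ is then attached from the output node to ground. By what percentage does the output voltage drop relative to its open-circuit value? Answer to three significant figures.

3.38 %

The divider's output (Thévenin) resistance is Ra‖Rb = 91.76 kΩ.
Fractional drop under load = R_th/(R_th + R_L) = 91.76 / (91.76 + 2620) = 0.03384.
So the output falls by 3.38 %.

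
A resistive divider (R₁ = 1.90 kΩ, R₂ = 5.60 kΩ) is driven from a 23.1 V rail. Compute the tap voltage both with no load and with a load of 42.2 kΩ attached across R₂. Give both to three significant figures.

Open-circuit: V = 23.1 × 5.60/(1.90 + 5.60) = 17.2 V.
With the load, R₂ becomes R₂‖R_L = 4.944 kΩ, so V = 23.1 × 4.944/6.844 = 16.7 V.

Unloaded: 17.2 V; loaded: 16.7 V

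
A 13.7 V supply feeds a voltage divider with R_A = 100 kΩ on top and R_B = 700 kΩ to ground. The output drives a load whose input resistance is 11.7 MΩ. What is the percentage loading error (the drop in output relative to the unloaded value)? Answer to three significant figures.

The divider's output (Thévenin) resistance is R_A‖R_B = 87.50 kΩ.
Fractional drop under load = R_th/(R_th + R_L) = 87.50 / (87.50 + 11700) = 0.007423.
So the output falls by 0.742 %.

0.742 %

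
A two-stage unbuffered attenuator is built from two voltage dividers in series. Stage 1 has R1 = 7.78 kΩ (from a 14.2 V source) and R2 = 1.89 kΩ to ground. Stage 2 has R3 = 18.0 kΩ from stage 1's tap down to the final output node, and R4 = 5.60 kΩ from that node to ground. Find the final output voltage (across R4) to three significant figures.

V_out ≈ 0.619 V

Stage 2 presents R3+R4 = 23.60 kΩ as a load on stage 1's tap.
Stage 1's lower leg becomes R2‖(R3+R4) = 1.750 kΩ, so V_mid = 14.2 × 1.750/9.530 = 2.607 V.
Stage 2 is itself unloaded: V_out = V_mid × R4/(R3+R4) = 2.607 × 5.60/23.60 = 0.619 V.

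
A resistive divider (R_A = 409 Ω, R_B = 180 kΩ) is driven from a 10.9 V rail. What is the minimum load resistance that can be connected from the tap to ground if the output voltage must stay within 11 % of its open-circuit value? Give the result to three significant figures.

R_L(min) ≈ 3.30 kΩ

Output resistance R_th = R_A‖R_B = (409 × 180000)/180400 = 408.1 Ω.
The fractional drop is R_th/(R_th + R_L); requiring this ≤ 0.110 gives R_L ≥ R_th(1/0.110 − 1) = 408.1 × 8.091 = 3.30 kΩ.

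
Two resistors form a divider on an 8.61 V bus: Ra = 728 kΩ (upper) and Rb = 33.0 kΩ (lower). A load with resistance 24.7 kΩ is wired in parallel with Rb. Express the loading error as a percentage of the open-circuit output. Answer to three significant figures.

Unloaded V = 8.61 × 33.0/761.0 = 0.3734 V.
Loaded: Rb‖R_L = 14.13 kΩ, giving V = 8.61 × 14.13/742.1 = 0.1639 V.
Drop = (0.3734 − 0.1639) / 0.3734 = 56.1 %.

56.1 %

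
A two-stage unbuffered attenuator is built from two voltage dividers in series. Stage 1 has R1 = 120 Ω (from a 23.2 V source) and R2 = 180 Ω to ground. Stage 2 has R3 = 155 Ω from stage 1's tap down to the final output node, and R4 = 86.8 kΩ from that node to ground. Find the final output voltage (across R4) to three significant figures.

V_out ≈ 13.9 V

Stage 2 presents R3+R4 = 86960 Ω as a load on stage 1's tap.
Stage 1's lower leg becomes R2‖(R3+R4) = 179.6 Ω, so V_mid = 23.2 × 179.6/299.6 = 13.91 V.
Stage 2 is itself unloaded: V_out = V_mid × R4/(R3+R4) = 13.91 × 86800/86960 = 13.9 V.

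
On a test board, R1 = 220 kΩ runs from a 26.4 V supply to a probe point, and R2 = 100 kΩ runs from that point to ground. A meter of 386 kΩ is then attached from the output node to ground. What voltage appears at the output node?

V_out ≈ 7.00 V

The load sits in parallel with R2: R2‖R_L = (100 × 386) / (100 + 386) = 79.42 kΩ.
V_out = 26.4 × 79.42 / (220 + 79.42) = 26.4 × 79.42/299.4 = 7.00 V.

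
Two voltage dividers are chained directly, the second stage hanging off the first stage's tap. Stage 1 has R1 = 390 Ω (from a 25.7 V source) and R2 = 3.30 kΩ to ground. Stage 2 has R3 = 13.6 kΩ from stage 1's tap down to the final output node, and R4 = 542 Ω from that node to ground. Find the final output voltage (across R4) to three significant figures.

V_out ≈ 0.860 V

Stage 2 presents R3+R4 = 14140 Ω as a load on stage 1's tap.
Stage 1's lower leg becomes R2‖(R3+R4) = 2676 Ω, so V_mid = 25.7 × 2676/3066 = 22.43 V.
Stage 2 is itself unloaded: V_out = V_mid × R4/(R3+R4) = 22.43 × 542/14140 = 0.860 V.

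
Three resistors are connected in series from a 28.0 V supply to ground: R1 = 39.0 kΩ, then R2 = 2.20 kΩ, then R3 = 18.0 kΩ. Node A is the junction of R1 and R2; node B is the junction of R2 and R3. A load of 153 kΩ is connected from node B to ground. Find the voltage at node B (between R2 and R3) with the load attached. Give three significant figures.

V ≈ 7.87 V

At node B, R3 is in parallel with the load: R3‖R_L = 16.11 kΩ.
Below node A the resistance is R2 + (R3‖R_L) = 18.31 kΩ, so V_A = 28.0 × 18.31/57.31 = 8.944 V.
Then V_B = V_A × (R3‖R_L)/(R2 + R3‖R_L) = 8.944 × 16.11/18.31 = 7.87 V.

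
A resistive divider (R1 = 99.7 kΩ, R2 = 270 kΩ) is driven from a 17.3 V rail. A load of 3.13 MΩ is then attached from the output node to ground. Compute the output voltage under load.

V_out ≈ 12.3 V

The load sits in parallel with R2: R2‖R_L = (270 × 3130) / (270 + 3130) = 248.6 kΩ.
V_out = 17.3 × 248.6 / (99.7 + 248.6) = 17.3 × 248.6/348.3 = 12.3 V.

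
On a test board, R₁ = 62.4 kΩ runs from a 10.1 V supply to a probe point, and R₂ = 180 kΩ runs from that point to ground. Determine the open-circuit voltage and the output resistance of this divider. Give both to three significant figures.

V_th = 7.50 V, R_th = 46.3 kΩ

V_th is the open-circuit tap voltage: 10.1 × 180/(62.4 + 180) = 7.50 V.
With the supply zeroed, R₁ and R₂ appear in parallel from the tap: R_th = R₁‖R₂ = (62.4 × 180)/242.4 = 46.3 kΩ.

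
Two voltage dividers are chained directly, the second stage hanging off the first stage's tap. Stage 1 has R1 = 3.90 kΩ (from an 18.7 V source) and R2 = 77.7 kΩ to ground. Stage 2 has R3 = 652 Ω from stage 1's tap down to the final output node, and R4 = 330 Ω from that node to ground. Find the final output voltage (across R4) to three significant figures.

V_out ≈ 1.25 V

Stage 2 presents R3+R4 = 982.0 Ω as a load on stage 1's tap.
Stage 1's lower leg becomes R2‖(R3+R4) = 969.7 Ω, so V_mid = 18.7 × 969.7/4870 = 3.724 V.
Stage 2 is itself unloaded: V_out = V_mid × R4/(R3+R4) = 3.724 × 330/982.0 = 1.25 V.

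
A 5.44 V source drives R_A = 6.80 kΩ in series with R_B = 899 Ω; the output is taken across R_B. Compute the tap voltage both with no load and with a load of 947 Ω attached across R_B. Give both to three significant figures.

Unloaded: 0.635 V; loaded: 0.346 V

Open-circuit: V = 5.44 × 899/(6800 + 899) = 0.635 V.
With the load, R_B becomes R_B‖R_L = 461.2 Ω, so V = 5.44 × 461.2/7261 = 0.346 V.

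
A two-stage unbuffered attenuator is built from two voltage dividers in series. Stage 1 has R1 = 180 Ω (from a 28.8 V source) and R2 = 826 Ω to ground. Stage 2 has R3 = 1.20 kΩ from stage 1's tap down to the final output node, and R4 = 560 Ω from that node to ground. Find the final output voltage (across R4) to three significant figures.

Stage 2 presents R3+R4 = 1760 Ω as a load on stage 1's tap.
Stage 1's lower leg becomes R2‖(R3+R4) = 562.2 Ω, so V_mid = 28.8 × 562.2/742.2 = 21.82 V.
Stage 2 is itself unloaded: V_out = V_mid × R4/(R3+R4) = 21.82 × 560/1760 = 6.94 V.

V_out ≈ 6.94 V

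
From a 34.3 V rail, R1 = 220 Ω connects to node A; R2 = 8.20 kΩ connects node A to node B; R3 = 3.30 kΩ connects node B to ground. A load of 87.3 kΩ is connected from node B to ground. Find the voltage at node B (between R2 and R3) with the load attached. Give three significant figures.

V ≈ 9.40 V

At node B, R3 is in parallel with the load: R3‖R_L = 3180 Ω.
Below node A the resistance is R2 + (R3‖R_L) = 11380 Ω, so V_A = 34.3 × 11380/11600 = 33.65 V.
Then V_B = V_A × (R3‖R_L)/(R2 + R3‖R_L) = 33.65 × 3180/11380 = 9.40 V.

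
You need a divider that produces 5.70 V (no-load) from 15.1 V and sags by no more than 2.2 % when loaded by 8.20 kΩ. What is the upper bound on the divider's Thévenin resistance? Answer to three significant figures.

Loading drop = R_th/(R_th + R_L) ≤ 0.0220, so R_th ≤ R_L · ε/(1−ε) = 8.20 kΩ × 0.0220/0.9780 = 184 Ω.
(Any R1, R2 with R2/(R1+R2) = 0.377 and R1‖R2 ≤ 184 Ω will meet the spec.)

R_th ≤ 184 Ω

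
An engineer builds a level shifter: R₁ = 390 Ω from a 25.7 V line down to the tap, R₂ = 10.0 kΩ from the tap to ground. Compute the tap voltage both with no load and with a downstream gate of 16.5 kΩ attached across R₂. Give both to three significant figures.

Unloaded: 24.7 V; loaded: 24.2 V

Open-circuit: V = 25.7 × 10000/(390 + 10000) = 24.7 V.
With the load, R₂ becomes R₂‖R_L = 6226 Ω, so V = 25.7 × 6226/6616 = 24.2 V.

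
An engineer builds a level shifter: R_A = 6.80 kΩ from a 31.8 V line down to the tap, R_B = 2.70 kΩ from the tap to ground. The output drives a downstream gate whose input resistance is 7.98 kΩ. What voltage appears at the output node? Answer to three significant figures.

V_out ≈ 7.28 V

The load sits in parallel with R_B: R_B‖R_L = (2.70 × 7.98) / (2.70 + 7.98) = 2.017 kΩ.
V_out = 31.8 × 2.017 / (6.80 + 2.017) = 31.8 × 2.017/8.817 = 7.28 V.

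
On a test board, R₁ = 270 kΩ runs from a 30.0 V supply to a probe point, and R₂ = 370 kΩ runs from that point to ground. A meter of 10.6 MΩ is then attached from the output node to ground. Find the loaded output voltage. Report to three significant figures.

V_out ≈ 17.1 V

The load sits in parallel with R₂: R₂‖R_L = (370 × 10600) / (370 + 10600) = 357.5 kΩ.
V_out = 30.0 × 357.5 / (270 + 357.5) = 30.0 × 357.5/627.5 = 17.1 V.
(Unloaded it would have been 17.3 V.)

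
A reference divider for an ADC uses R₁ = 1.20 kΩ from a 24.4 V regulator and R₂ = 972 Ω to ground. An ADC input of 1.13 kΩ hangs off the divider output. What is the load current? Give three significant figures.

I_L ≈ 6.55 mA

R₂‖R_L = 522.5 Ω; V_out = 24.4 × 522.5/1723 = 7.402 V.
I_L = V_out / R_L = 7.402 / 1.13 kΩ = 6.55 mA.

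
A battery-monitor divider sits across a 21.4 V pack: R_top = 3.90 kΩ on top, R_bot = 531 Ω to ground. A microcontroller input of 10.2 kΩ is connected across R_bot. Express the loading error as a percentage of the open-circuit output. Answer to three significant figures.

The divider's output (Thévenin) resistance is R_top‖R_bot = 467.4 Ω.
Fractional drop under load = R_th/(R_th + R_L) = 467.4 / (467.4 + 10200) = 0.04381.
So the output falls by 4.38 %.

4.38 %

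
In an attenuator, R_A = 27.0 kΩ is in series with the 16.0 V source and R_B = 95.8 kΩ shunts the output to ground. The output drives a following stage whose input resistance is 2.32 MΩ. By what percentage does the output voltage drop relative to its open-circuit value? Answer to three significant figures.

0.900 %

The divider's output (Thévenin) resistance is R_A‖R_B = 21.06 kΩ.
Fractional drop under load = R_th/(R_th + R_L) = 21.06 / (21.06 + 2320) = 0.008997.
So the output falls by 0.900 %.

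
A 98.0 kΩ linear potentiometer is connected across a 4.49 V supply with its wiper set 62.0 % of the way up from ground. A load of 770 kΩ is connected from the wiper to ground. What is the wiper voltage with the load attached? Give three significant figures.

V ≈ 2.70 V

The wiper splits the pot into (1−α)R = 37.24 kΩ above and αR = 60.76 kΩ below.
Lower section ‖ load = 56.32 kΩ.
V_wiper = 4.49 × 56.32/(37.24 + 56.32) = 2.70 V.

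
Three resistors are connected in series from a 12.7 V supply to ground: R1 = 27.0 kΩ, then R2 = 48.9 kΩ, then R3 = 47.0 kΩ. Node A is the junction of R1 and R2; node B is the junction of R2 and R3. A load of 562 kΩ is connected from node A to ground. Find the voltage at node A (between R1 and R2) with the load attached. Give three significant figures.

Below node A the series string R2+R3 = 95.90 kΩ sits in parallel with the 562 kΩ load: 81.92 kΩ.
V_A = 12.7 × 81.92/(27.0 + 81.92) = 9.55 V.

V ≈ 9.55 V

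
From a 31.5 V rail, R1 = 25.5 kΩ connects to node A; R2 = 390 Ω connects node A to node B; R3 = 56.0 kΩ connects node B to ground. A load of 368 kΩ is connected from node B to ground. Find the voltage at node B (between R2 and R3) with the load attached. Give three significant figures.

At node B, R3 is in parallel with the load: R3‖R_L = 48600 Ω.
Below node A the resistance is R2 + (R3‖R_L) = 48990 Ω, so V_A = 31.5 × 48990/74490 = 20.72 V.
Then V_B = V_A × (R3‖R_L)/(R2 + R3‖R_L) = 20.72 × 48600/48990 = 20.6 V.

V ≈ 20.6 V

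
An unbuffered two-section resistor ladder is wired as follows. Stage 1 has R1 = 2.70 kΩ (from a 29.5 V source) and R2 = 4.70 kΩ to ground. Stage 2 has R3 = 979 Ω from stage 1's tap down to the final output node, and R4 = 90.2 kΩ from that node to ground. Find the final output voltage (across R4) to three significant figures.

V_out ≈ 18.2 V

Stage 2 presents R3+R4 = 91180 Ω as a load on stage 1's tap.
Stage 1's lower leg becomes R2‖(R3+R4) = 4470 Ω, so V_mid = 29.5 × 4470/7170 = 18.39 V.
Stage 2 is itself unloaded: V_out = V_mid × R4/(R3+R4) = 18.39 × 90200/91180 = 18.2 V.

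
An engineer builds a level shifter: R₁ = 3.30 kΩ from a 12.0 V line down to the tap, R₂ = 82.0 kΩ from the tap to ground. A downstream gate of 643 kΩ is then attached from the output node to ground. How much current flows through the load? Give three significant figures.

I_L ≈ 0.0179 mA

R₂‖R_L = 72.73 kΩ; V_out = 12.0 × 72.73/76.03 = 11.48 V.
I_L = V_out / R_L = 11.48 / 643 kΩ = 0.0179 mA.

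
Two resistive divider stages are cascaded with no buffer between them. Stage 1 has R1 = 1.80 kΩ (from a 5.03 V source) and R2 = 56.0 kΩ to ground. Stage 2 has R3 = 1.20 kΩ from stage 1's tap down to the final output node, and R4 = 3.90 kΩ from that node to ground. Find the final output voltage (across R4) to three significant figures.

Stage 2 presents R3+R4 = 5.100 kΩ as a load on stage 1's tap.
Stage 1's lower leg becomes R2‖(R3+R4) = 4.674 kΩ, so V_mid = 5.03 × 4.674/6.474 = 3.632 V.
Stage 2 is itself unloaded: V_out = V_mid × R4/(R3+R4) = 3.632 × 3.90/5.100 = 2.78 V.

V_out ≈ 2.78 V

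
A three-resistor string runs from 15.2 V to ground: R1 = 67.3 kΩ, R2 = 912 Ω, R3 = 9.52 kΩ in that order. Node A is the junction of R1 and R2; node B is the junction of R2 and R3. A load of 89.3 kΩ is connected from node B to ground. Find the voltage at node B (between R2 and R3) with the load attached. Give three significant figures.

At node B, R3 is in parallel with the load: R3‖R_L = 8603 Ω.
Below node A the resistance is R2 + (R3‖R_L) = 9515 Ω, so V_A = 15.2 × 9515/76810 = 1.883 V.
Then V_B = V_A × (R3‖R_L)/(R2 + R3‖R_L) = 1.883 × 8603/9515 = 1.70 V.

V ≈ 1.70 V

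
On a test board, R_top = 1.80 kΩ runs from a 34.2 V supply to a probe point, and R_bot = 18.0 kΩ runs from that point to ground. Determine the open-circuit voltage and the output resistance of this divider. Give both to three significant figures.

V_th = 31.1 V, R_th = 1.64 kΩ

V_th is the open-circuit tap voltage: 34.2 × 18.0/(1.80 + 18.0) = 31.1 V.
With the supply zeroed, R_top and R_bot appear in parallel from the tap: R_th = R_top‖R_bot = (1.80 × 18.0)/19.80 = 1.64 kΩ.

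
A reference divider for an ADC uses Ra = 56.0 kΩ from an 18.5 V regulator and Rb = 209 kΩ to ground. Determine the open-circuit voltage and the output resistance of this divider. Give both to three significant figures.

V_th = 14.6 V, R_th = 44.2 kΩ

V_th is the open-circuit tap voltage: 18.5 × 209/(56.0 + 209) = 14.6 V.
With the supply zeroed, Ra and Rb appear in parallel from the tap: R_th = Ra‖Rb = (56.0 × 209)/265.0 = 44.2 kΩ.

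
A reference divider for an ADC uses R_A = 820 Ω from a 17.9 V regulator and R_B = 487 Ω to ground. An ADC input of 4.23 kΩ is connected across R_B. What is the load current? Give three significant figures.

R_B‖R_L = 436.7 Ω; V_out = 17.9 × 436.7/1257 = 6.220 V.
I_L = V_out / R_L = 6.220 / 4.23 kΩ = 1.47 mA.

I_L ≈ 1.47 mA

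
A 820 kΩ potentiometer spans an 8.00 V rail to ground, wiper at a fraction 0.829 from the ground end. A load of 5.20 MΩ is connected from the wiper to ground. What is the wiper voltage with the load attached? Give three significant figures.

V ≈ 6.49 V

The wiper splits the pot into (1−α)R = 140.2 kΩ above and αR = 679.8 kΩ below.
Lower section ‖ load = 601.2 kΩ.
V_wiper = 8.00 × 601.2/(140.2 + 601.2) = 6.49 V.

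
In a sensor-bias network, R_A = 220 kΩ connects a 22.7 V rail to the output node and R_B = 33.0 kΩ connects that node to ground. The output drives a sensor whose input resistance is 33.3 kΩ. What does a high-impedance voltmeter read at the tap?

V_out ≈ 1.59 V

The load sits in parallel with R_B: R_B‖R_L = (33.0 × 33.3) / (33.0 + 33.3) = 16.57 kΩ.
V_out = 22.7 × 16.57 / (220 + 16.57) = 22.7 × 16.57/236.6 = 1.59 V.
(Unloaded it would have been 2.96 V.)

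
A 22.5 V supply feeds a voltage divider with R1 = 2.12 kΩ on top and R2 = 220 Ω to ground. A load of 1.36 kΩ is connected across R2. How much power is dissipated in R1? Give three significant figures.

P ≈ 201 mW

Total resistance from the source is R1 + (R2‖R_L) = 2309 Ω, so I = 22.5/2309 Ω = 9.743 mA.
P = I²·R1 = (9.743 mA)² × 2.12 kΩ = 201 mW.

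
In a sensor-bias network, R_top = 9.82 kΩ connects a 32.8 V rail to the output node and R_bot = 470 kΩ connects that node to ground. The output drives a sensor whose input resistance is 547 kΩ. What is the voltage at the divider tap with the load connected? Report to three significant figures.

The load sits in parallel with R_bot: R_bot‖R_L = (470 × 547) / (470 + 547) = 252.8 kΩ.
V_out = 32.8 × 252.8 / (9.82 + 252.8) = 32.8 × 252.8/262.6 = 31.6 V.

V_out ≈ 31.6 V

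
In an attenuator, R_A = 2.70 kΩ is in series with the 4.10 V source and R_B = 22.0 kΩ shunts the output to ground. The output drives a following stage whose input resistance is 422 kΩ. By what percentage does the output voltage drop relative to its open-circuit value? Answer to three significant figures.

The divider's output (Thévenin) resistance is R_A‖R_B = 2.405 kΩ.
Fractional drop under load = R_th/(R_th + R_L) = 2.405 / (2.405 + 422) = 0.005666.
So the output falls by 0.567 %.

0.567 %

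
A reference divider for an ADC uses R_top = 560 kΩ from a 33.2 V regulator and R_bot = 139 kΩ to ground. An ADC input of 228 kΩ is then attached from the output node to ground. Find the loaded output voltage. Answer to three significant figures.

The load sits in parallel with R_bot: R_bot‖R_L = (139 × 228) / (139 + 228) = 86.35 kΩ.
V_out = 33.2 × 86.35 / (560 + 86.35) = 33.2 × 86.35/646.4 = 4.44 V.
(Unloaded it would have been 6.60 V.)

V_out ≈ 4.44 V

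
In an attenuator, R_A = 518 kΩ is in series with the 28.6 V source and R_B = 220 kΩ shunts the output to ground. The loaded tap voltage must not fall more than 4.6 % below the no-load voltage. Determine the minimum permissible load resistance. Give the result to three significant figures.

R_L(min) ≈ 3.20 MΩ

Output resistance R_th = R_A‖R_B = (518 × 220)/738.0 = 154.4 kΩ.
The fractional drop is R_th/(R_th + R_L); requiring this ≤ 0.0460 gives R_L ≥ R_th(1/0.0460 − 1) = 154.4 × 20.74 = 3.20 MΩ.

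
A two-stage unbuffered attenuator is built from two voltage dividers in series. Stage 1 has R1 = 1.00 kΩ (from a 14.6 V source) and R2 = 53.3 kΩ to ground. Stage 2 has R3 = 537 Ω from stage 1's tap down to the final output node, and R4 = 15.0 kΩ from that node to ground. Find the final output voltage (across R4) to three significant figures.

V_out ≈ 13.0 V

Stage 2 presents R3+R4 = 15540 Ω as a load on stage 1's tap.
Stage 1's lower leg becomes R2‖(R3+R4) = 12030 Ω, so V_mid = 14.6 × 12030/13030 = 13.48 V.
Stage 2 is itself unloaded: V_out = V_mid × R4/(R3+R4) = 13.48 × 15000/15540 = 13.0 V.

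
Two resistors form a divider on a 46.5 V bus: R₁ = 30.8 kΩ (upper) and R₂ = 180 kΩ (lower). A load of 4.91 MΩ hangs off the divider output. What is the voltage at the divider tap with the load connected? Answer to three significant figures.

The load sits in parallel with R₂: R₂‖R_L = (180 × 4910) / (180 + 4910) = 173.6 kΩ.
V_out = 46.5 × 173.6 / (30.8 + 173.6) = 46.5 × 173.6/204.4 = 39.5 V.

V_out ≈ 39.5 V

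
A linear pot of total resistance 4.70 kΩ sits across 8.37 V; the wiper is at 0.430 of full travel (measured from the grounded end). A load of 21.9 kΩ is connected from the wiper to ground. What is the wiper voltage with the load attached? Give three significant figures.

The wiper splits the pot into (1−α)R = 2.679 kΩ above and αR = 2.021 kΩ below.
Lower section ‖ load = 1.850 kΩ.
V_wiper = 8.37 × 1.850/(2.679 + 1.850) = 3.42 V.

V ≈ 3.42 V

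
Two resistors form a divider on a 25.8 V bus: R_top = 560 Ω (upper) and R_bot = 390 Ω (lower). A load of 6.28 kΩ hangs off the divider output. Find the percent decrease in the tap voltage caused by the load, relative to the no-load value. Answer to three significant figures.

3.53 %

The divider's output (Thévenin) resistance is R_top‖R_bot = 229.9 Ω.
Fractional drop under load = R_th/(R_th + R_L) = 229.9 / (229.9 + 6280) = 0.03531.
So the output falls by 3.53 %.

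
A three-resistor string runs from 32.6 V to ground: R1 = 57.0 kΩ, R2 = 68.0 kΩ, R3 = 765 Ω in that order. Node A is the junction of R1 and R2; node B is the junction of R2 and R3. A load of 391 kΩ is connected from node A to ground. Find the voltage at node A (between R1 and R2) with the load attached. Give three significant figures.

V ≈ 16.5 V

Below node A the series string R2+R3 = 68760 Ω sits in parallel with the 391000 Ω load: 58480 Ω.
V_A = 32.6 × 58480/(57000 + 58480) = 16.5 V.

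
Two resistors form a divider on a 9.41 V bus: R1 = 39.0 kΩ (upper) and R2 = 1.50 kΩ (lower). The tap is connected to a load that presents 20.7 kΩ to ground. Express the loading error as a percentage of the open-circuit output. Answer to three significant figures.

The divider's output (Thévenin) resistance is R1‖R2 = 1.444 kΩ.
Fractional drop under load = R_th/(R_th + R_L) = 1.444 / (1.444 + 20.7) = 0.06523.
So the output falls by 6.52 %.

6.52 %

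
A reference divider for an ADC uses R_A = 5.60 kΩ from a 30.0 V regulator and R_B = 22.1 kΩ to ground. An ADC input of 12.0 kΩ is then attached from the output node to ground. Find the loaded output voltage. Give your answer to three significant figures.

V_out ≈ 17.4 V

The load sits in parallel with R_B: R_B‖R_L = (22.1 × 12.0) / (22.1 + 12.0) = 7.777 kΩ.
V_out = 30.0 × 7.777 / (5.60 + 7.777) = 30.0 × 7.777/13.38 = 17.4 V.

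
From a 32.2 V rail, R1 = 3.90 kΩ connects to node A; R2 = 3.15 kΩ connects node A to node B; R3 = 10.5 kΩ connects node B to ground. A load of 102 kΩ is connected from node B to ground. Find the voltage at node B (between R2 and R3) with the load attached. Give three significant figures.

At node B, R3 is in parallel with the load: R3‖R_L = 9.520 kΩ.
Below node A the resistance is R2 + (R3‖R_L) = 12.67 kΩ, so V_A = 32.2 × 12.67/16.57 = 24.62 V.
Then V_B = V_A × (R3‖R_L)/(R2 + R3‖R_L) = 24.62 × 9.520/12.67 = 18.5 V.

V ≈ 18.5 V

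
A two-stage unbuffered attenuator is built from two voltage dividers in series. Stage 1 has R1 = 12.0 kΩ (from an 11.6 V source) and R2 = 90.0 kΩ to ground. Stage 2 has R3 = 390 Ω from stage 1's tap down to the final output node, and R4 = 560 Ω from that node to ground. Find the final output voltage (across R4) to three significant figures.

V_out ≈ 0.497 V

Stage 2 presents R3+R4 = 950.0 Ω as a load on stage 1's tap.
Stage 1's lower leg becomes R2‖(R3+R4) = 940.1 Ω, so V_mid = 11.6 × 940.1/12940 = 0.8427 V.
Stage 2 is itself unloaded: V_out = V_mid × R4/(R3+R4) = 0.8427 × 560/950.0 = 0.497 V.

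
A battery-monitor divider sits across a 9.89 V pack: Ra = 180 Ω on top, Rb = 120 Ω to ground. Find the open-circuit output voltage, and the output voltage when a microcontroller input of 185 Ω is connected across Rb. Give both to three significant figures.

Open-circuit: V = 9.89 × 120/(180 + 120) = 3.96 V.
With the load, Rb becomes Rb‖R_L = 72.79 Ω, so V = 9.89 × 72.79/252.8 = 2.85 V.

Unloaded: 3.96 V; loaded: 2.85 V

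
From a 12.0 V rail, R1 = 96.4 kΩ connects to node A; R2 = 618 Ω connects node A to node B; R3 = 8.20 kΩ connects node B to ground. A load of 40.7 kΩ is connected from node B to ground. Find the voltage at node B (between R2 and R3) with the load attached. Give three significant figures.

V ≈ 0.789 V

At node B, R3 is in parallel with the load: R3‖R_L = 6825 Ω.
Below node A the resistance is R2 + (R3‖R_L) = 7443 Ω, so V_A = 12.0 × 7443/103800 = 0.8601 V.
Then V_B = V_A × (R3‖R_L)/(R2 + R3‖R_L) = 0.8601 × 6825/7443 = 0.789 V.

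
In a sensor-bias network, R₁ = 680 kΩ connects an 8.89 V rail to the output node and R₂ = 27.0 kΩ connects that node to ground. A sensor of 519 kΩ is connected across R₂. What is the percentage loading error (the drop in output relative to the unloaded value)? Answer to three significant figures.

4.77 %

The divider's output (Thévenin) resistance is R₁‖R₂ = 25.97 kΩ.
Fractional drop under load = R_th/(R_th + R_L) = 25.97 / (25.97 + 519) = 0.04765.
So the output falls by 4.77 %.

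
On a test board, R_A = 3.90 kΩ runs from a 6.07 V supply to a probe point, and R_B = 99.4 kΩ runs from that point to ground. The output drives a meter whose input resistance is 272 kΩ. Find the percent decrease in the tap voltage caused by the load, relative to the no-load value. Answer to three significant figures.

1.36 %

The divider's output (Thévenin) resistance is R_A‖R_B = 3.753 kΩ.
Fractional drop under load = R_th/(R_th + R_L) = 3.753 / (3.753 + 272) = 0.01361.
So the output falls by 1.36 %.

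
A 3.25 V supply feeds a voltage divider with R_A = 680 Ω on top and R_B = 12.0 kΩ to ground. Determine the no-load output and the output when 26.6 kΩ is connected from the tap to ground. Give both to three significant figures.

Unloaded: 3.08 V; loaded: 3.00 V

Open-circuit: V = 3.25 × 12000/(680 + 12000) = 3.08 V.
With the load, R_B becomes R_B‖R_L = 8269 Ω, so V = 3.25 × 8269/8949 = 3.00 V.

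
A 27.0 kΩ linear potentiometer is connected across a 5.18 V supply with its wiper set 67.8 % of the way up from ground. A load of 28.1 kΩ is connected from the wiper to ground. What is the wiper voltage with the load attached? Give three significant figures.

V ≈ 2.90 V

The wiper splits the pot into (1−α)R = 8.694 kΩ above and αR = 18.31 kΩ below.
Lower section ‖ load = 11.08 kΩ.
V_wiper = 5.18 × 11.08/(8.694 + 11.08) = 2.90 V.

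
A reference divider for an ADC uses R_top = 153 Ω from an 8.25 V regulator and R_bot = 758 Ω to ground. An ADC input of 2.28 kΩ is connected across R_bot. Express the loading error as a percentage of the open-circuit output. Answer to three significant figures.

5.29 %

The divider's output (Thévenin) resistance is R_top‖R_bot = 127.3 Ω.
Fractional drop under load = R_th/(R_th + R_L) = 127.3 / (127.3 + 2280) = 0.05288.
So the output falls by 5.29 %.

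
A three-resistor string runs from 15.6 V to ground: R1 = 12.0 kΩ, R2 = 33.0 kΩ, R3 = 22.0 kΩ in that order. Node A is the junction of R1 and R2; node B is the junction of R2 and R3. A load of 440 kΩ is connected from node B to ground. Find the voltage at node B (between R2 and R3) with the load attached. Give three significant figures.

At node B, R3 is in parallel with the load: R3‖R_L = 20.95 kΩ.
Below node A the resistance is R2 + (R3‖R_L) = 53.95 kΩ, so V_A = 15.6 × 53.95/65.95 = 12.76 V.
Then V_B = V_A × (R3‖R_L)/(R2 + R3‖R_L) = 12.76 × 20.95/53.95 = 4.96 V.

V ≈ 4.96 V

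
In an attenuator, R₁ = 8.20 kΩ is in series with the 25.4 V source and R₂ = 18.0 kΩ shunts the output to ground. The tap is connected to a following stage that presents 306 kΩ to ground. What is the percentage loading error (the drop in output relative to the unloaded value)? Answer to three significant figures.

1.81 %

The divider's output (Thévenin) resistance is R₁‖R₂ = 5.634 kΩ.
Fractional drop under load = R_th/(R_th + R_L) = 5.634 / (5.634 + 306) = 0.01808.
So the output falls by 1.81 %.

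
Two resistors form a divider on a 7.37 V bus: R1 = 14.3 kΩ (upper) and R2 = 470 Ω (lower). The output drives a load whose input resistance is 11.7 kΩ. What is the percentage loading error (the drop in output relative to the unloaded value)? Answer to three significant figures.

The divider's output (Thévenin) resistance is R1‖R2 = 455.0 Ω.
Fractional drop under load = R_th/(R_th + R_L) = 455.0 / (455.0 + 11700) = 0.03744.
So the output falls by 3.74 %.

3.74 %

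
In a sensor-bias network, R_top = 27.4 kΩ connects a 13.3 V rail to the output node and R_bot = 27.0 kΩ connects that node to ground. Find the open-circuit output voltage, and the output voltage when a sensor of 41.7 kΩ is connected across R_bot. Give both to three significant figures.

Open-circuit: V = 13.3 × 27.0/(27.4 + 27.0) = 6.60 V.
With the load, R_bot becomes R_bot‖R_L = 16.39 kΩ, so V = 13.3 × 16.39/43.79 = 4.98 V.

Unloaded: 6.60 V; loaded: 4.98 V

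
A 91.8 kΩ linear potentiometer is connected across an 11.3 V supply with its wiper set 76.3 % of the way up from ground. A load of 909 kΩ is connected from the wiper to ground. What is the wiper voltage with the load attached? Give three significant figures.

V ≈ 8.47 V

The wiper splits the pot into (1−α)R = 21.76 kΩ above and αR = 70.04 kΩ below.
Lower section ‖ load = 65.03 kΩ.
V_wiper = 11.3 × 65.03/(21.76 + 65.03) = 8.47 V.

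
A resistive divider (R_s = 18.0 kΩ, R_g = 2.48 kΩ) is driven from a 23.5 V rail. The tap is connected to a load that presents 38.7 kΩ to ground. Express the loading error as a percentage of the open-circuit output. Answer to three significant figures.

5.33 %

The divider's output (Thévenin) resistance is R_s‖R_g = 2.180 kΩ.
Fractional drop under load = R_th/(R_th + R_L) = 2.180 / (2.180 + 38.7) = 0.05332.
So the output falls by 5.33 %.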